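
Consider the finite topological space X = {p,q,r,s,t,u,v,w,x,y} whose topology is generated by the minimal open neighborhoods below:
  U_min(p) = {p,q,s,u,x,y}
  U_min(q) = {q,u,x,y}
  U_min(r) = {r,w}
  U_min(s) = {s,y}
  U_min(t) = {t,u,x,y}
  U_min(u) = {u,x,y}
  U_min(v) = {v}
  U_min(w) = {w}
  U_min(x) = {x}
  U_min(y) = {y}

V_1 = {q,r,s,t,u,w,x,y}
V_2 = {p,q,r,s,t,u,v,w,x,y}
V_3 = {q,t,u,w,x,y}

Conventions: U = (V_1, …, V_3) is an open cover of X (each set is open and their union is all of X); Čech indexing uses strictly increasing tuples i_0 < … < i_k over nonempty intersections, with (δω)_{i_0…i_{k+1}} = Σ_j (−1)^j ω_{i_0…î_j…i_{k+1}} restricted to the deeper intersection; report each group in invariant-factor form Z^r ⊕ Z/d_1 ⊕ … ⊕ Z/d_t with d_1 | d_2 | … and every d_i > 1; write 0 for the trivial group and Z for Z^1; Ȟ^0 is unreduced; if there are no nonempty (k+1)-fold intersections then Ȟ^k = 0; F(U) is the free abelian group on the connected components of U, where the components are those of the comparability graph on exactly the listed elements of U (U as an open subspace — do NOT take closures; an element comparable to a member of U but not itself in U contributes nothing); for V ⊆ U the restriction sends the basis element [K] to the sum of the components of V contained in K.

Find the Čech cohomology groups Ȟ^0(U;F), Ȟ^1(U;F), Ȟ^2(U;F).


nerve simplices:
  V12={q,r,s,t,u,w,x,y} V13={q,t,u,w,x,y} V23={q,t,u,w,x,y}
  V123={q,t,u,w,x,y}
components per intersection:
  V1: {q,s,t,u,x,y} {r,w}
  V2: {p,q,s,t,u,x,y} {r,w} {v}
  V3: {q,t,u,x,y} {w}
  V12: {q,s,t,u,x,y} {r,w}
  V13: {q,t,u,x,y} {w}
  V23: {q,t,u,x,y} {w}
  V123: {q,t,u,x,y} {w}
C dims 7,6,2; δ0: rk 4, SNF 1^4; δ1: rk 2, SNF 1^2
degree 0: 7−4−0 = 3 → Ȟ^0 ≅ Z^3
degree 1: 6−2−4 = 0 → Ȟ^1 ≅ 0
degree 2: 2−0−2 = 0 → Ȟ^2 ≅ 0

Ȟ^0 = Z^3; Ȟ^1 = 0; Ȟ^2 = 0


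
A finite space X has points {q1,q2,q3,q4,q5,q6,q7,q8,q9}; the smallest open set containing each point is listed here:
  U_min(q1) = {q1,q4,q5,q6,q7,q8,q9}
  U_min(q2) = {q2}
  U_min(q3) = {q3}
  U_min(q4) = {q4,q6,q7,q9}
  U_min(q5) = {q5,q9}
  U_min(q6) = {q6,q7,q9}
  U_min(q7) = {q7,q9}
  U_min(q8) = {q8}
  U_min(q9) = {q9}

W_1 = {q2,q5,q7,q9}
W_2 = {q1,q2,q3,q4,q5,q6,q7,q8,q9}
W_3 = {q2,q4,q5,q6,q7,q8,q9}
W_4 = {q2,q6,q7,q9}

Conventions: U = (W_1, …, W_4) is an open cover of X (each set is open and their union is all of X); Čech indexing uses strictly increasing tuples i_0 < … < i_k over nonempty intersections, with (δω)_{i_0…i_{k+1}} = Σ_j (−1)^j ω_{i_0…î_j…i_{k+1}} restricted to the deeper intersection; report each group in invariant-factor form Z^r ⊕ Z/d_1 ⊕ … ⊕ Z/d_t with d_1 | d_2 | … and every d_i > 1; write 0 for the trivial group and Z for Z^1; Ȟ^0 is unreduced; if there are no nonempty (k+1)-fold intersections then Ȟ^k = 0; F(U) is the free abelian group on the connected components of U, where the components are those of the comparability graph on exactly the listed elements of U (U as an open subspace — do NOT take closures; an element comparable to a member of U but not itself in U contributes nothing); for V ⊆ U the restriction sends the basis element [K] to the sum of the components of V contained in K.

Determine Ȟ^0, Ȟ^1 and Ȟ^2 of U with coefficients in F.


Ȟ^0 ≅ Z^3, Ȟ^1 ≅ 0 and Ȟ^2 ≅ 0

cover nerve:
  W12={q2,q5,q7,q9} W13={q2,q5,q7,q9} W14={q2,q7,q9} W23={q2,q4,q5,q6,q7,q8,q9} W24={q2,q6,q7,q9} W34={q2,q6,q7,q9}
  W123={q2,q5,q7,q9} W124={q2,q7,q9} W134={q2,q7,q9} W234={q2,q6,q7,q9}
  W1234={q2,q7,q9}
components per intersection:
  W1: {q2} {q5,q7,q9}
  W2: {q1,q4,q5,q6,q7,q8,q9} {q2} {q3}
  W3: {q2} {q4,q5,q6,q7,q9} {q8}
  W4: {q2} {q6,q7,q9}
  W12: {q2} {q5,q7,q9}
  W13: {q2} {q5,q7,q9}
  W14: {q2} {q7,q9}
  W23: {q2} {q4,q5,q6,q7,q9} {q8}
  W24: {q2} {q6,q7,q9}
  W34: {q2} {q6,q7,q9}
  W123: {q2} {q5,q7,q9}
  W124: {q2} {q7,q9}
  W134: {q2} {q7,q9}
  W234: {q2} {q6,q7,q9}
  W1234: {q2} {q7,q9}
C dims 10,13,8,2; δ0: rk 7, SNF 1^7; δ1: rk 6, SNF 1^6; δ2: rk 2, SNF 1^2
Ȟ^0: (10−7)−0=3 ⇒ Z^3
Ȟ^1: (13−6)−7=0 ⇒ 0
Ȟ^2: (8−2)−6=0 ⇒ 0


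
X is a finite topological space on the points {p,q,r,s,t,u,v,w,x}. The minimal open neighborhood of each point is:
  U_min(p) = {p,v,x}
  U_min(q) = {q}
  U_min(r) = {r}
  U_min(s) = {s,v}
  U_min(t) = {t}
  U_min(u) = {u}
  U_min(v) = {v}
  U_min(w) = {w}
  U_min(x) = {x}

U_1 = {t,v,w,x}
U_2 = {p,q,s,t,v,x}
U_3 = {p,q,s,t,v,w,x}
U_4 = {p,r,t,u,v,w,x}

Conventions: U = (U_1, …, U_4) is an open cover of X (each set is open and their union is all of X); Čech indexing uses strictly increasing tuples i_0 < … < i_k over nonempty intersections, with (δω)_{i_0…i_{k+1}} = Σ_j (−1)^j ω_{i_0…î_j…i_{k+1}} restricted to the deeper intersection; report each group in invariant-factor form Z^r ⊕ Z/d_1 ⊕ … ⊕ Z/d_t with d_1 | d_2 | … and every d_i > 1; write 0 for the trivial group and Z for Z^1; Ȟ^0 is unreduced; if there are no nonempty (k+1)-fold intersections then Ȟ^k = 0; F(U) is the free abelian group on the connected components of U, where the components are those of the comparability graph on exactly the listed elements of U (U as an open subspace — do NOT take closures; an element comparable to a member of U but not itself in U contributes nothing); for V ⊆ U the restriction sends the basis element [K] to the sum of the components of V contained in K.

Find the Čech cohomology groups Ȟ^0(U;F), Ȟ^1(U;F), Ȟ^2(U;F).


intersection data:
  U12={t,v,x} U13={t,v,w,x} U14={t,v,w,x} U23={p,q,s,t,v,x} U24={p,t,v,x} U34={p,t,v,w,x}
  U123={t,v,x} U124={t,v,x} U134={t,v,w,x} U234={p,t,v,x}
  U1234={t,v,x}
components per intersection:
  U1: {t} {v} {w} {x}
  U2: {p,s,v,x} {q} {t}
  U3: {p,s,v,x} {q} {t} {w}
  U4: {p,v,x} {r} {t} {u} {w}
  U12: {t} {v} {x}
  U13: {t} {v} {w} {x}
  U14: {t} {v} {w} {x}
  U23: {p,s,v,x} {q} {t}
  U24: {p,v,x} {t}
  U34: {p,v,x} {t} {w}
  U123: {t} {v} {x}
  U124: {t} {v} {x}
  U134: {t} {v} {w} {x}
  U234: {p,v,x} {t}
  U1234: {t} {v} {x}
C dims 16,19,12,3; δ0: rk 10, SNF 1^10; δ1: rk 9, SNF 1^9; δ2: rk 3, SNF 1^3
Ȟ^0 = (16 − 10) − 0 = 6, so Ȟ^0 ≅ Z^6
Ȟ^1 = (19 − 9) − 10 = 0, so Ȟ^1 ≅ 0
Ȟ^2 = (12 − 3) − 9 = 0, so Ȟ^2 ≅ 0

Ȟ^0 ≅ Z^6; Ȟ^1 ≅ 0; Ȟ^2 ≅ 0


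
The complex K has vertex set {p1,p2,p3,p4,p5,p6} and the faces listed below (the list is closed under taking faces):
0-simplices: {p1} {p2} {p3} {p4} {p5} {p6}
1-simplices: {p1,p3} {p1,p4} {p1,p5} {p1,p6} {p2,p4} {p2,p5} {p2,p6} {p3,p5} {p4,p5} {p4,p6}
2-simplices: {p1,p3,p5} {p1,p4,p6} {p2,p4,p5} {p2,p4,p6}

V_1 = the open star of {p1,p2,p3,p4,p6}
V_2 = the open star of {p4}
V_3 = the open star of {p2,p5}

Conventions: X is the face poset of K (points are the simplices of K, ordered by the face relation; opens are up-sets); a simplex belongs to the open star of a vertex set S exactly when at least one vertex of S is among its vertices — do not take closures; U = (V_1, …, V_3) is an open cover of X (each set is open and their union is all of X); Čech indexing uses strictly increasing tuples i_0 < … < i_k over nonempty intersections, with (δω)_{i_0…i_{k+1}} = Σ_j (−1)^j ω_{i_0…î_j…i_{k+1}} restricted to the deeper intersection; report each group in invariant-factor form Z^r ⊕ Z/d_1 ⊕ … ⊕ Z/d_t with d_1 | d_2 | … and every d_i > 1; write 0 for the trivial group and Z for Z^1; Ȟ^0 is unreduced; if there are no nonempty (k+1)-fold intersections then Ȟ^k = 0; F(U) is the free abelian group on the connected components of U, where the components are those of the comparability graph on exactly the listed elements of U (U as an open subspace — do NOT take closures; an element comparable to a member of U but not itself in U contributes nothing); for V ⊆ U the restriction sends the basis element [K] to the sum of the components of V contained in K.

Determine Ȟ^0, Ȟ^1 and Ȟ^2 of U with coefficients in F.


intersection data:
  V1={{p1},{p2},{p3},{p4},{p6},{p1,p3},{p1,p4},{p1,p5},{p1,p6},{p2,p4},{p2,p5},{p2,p6},{p3,p5},{p4,p5},{p4,p6},{p1,p3,p5},{p1,p4,p6},{p2,p4,p5},{p2,p4,p6}} V2={{p4},{p1,p4},{p2,p4},{p4,p5},{p4,p6},{p1,p4,p6},{p2,p4,p5},{p2,p4,p6}} V3={{p2},{p5},{p1,p5},{p2,p4},{p2,p5},{p2,p6},{p3,p5},{p4,p5},{p1,p3,p5},{p2,p4,p5},{p2,p4,p6}}
  V12={{p4},{p1,p4},{p2,p4},{p4,p5},{p4,p6},{p1,p4,p6},{p2,p4,p5},{p2,p4,p6}} V13={{p2},{p1,p5},{p2,p4},{p2,p5},{p2,p6},{p3,p5},{p4,p5},{p1,p3,p5},{p2,p4,p5},{p2,p4,p6}} V23={{p2,p4},{p4,p5},{p2,p4,p5},{p2,p4,p6}}
  V123={{p2,p4},{p4,p5},{p2,p4,p5},{p2,p4,p6}}
components per intersection:
  V1: {{p1},{p2},{p3},{p4},{p6},{p1,p3},{p1,p4},{p1,p5},{p1,p6},{p2,p4},{p2,p5},{p2,p6},{p3,p5},{p4,p5},{p4,p6},{p1,p3,p5},{p1,p4,p6},{p2,p4,p5},{p2,p4,p6}}
  V2: {{p4},{p1,p4},{p2,p4},{p4,p5},{p4,p6},{p1,p4,p6},{p2,p4,p5},{p2,p4,p6}}
  V3: {{p2},{p5},{p1,p5},{p2,p4},{p2,p5},{p2,p6},{p3,p5},{p4,p5},{p1,p3,p5},{p2,p4,p5},{p2,p4,p6}}
  V12: {{p4},{p1,p4},{p2,p4},{p4,p5},{p4,p6},{p1,p4,p6},{p2,p4,p5},{p2,p4,p6}}
  V13: {{p2},{p2,p4},{p2,p5},{p2,p6},{p4,p5},{p2,p4,p5},{p2,p4,p6}} {{p1,p5},{p3,p5},{p1,p3,p5}}
  V23: {{p2,p4},{p4,p5},{p2,p4,p5},{p2,p4,p6}}
  V123: {{p2,p4},{p4,p5},{p2,p4,p5},{p2,p4,p6}}
C dims 3,4,1; δ0: rk 2, SNF 1^2; δ1: rk 1, SNF 1^1
Ȟ^0 = (3 − 2) − 0 = 1, so Ȟ^0 ≅ Z
Ȟ^1 = (4 − 1) − 2 = 1, so Ȟ^1 ≅ Z
Ȟ^2 = (1 − 0) − 1 = 0, so Ȟ^2 ≅ 0

Ȟ^0(U;F) ≅ Z; Ȟ^1(U;F) ≅ Z; Ȟ^2(U;F) ≅ 0


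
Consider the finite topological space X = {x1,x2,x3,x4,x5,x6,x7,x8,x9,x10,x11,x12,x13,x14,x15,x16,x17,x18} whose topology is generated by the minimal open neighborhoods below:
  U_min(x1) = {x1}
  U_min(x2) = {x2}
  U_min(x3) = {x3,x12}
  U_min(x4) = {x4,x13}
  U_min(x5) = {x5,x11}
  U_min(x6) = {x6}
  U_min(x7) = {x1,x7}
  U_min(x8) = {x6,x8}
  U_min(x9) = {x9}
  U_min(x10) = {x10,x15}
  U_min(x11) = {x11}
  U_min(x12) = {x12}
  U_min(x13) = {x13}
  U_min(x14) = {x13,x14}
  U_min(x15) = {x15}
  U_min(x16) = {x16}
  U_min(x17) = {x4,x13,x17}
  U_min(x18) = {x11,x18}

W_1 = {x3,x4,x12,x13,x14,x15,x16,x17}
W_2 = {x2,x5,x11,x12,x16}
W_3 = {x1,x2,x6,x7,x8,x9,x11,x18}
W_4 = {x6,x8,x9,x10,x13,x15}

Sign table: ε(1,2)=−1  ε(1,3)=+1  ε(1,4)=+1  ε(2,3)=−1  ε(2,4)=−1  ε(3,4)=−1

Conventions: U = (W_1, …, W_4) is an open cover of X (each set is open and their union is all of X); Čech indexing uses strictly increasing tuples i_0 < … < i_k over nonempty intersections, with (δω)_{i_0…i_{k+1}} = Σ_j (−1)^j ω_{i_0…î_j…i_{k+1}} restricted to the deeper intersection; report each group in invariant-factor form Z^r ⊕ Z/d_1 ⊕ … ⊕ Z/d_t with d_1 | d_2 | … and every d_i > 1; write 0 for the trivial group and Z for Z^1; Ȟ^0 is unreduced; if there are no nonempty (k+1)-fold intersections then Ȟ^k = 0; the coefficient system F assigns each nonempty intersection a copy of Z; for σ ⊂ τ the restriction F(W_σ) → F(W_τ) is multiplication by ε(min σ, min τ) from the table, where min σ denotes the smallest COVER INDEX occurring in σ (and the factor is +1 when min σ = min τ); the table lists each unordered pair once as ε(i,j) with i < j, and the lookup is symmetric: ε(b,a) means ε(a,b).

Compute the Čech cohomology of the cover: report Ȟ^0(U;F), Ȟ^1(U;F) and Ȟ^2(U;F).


Ȟ^0 ≅ 0,  Ȟ^1 ≅ Z/2,  Ȟ^2 ≅ 0

nonempty intersections:
  W12={x12,x16} W14={x13,x15} W23={x2,x11} W34={x6,x8,x9}
C dims 4,4; δ0: rk 4, SNF 1^3·2
Ȟ^0: (4−4)−0=0 ⇒ 0
Ȟ^1: (4−0)−4=0 plus torsion [2] ⇒ Z/2
Ȟ^2: (0−0)−0=0 ⇒ 0


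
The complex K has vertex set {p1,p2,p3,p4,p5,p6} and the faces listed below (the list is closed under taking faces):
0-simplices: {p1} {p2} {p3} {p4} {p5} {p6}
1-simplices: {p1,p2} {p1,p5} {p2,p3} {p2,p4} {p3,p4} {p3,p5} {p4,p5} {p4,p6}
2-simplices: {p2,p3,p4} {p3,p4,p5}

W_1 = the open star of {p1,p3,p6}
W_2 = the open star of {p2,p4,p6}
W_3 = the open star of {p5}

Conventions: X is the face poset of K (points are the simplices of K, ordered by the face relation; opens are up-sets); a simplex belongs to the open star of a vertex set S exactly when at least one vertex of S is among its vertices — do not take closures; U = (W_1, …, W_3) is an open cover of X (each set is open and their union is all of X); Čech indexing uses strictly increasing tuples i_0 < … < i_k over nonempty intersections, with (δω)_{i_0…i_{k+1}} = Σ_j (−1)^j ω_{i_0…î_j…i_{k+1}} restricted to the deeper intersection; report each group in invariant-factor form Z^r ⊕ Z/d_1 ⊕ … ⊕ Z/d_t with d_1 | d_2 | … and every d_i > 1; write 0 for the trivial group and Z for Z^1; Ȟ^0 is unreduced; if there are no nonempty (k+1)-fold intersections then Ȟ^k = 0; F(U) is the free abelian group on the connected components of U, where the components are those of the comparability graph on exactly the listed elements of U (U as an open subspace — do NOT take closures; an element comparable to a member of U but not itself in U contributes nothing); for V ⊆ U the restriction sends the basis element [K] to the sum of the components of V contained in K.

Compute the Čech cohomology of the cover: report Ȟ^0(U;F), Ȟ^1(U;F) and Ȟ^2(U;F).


Ȟ^0 = Z, Ȟ^1 = Z and Ȟ^2 = 0

intersection data:
  W1={{p1},{p3},{p6},{p1,p2},{p1,p5},{p2,p3},{p3,p4},{p3,p5},{p4,p6},{p2,p3,p4},{p3,p4,p5}} W2={{p2},{p4},{p6},{p1,p2},{p2,p3},{p2,p4},{p3,p4},{p4,p5},{p4,p6},{p2,p3,p4},{p3,p4,p5}} W3={{p5},{p1,p5},{p3,p5},{p4,p5},{p3,p4,p5}}
  W12={{p6},{p1,p2},{p2,p3},{p3,p4},{p4,p6},{p2,p3,p4},{p3,p4,p5}} W13={{p1,p5},{p3,p5},{p3,p4,p5}} W23={{p4,p5},{p3,p4,p5}}
  W123={{p3,p4,p5}}
components per intersection:
  W1: {{p1},{p1,p2},{p1,p5}} {{p3},{p2,p3},{p3,p4},{p3,p5},{p2,p3,p4},{p3,p4,p5}} {{p6},{p4,p6}}
  W2: {{p2},{p4},{p6},{p1,p2},{p2,p3},{p2,p4},{p3,p4},{p4,p5},{p4,p6},{p2,p3,p4},{p3,p4,p5}}
  W3: {{p5},{p1,p5},{p3,p5},{p4,p5},{p3,p4,p5}}
  W12: {{p6},{p4,p6}} {{p1,p2}} {{p2,p3},{p3,p4},{p2,p3,p4},{p3,p4,p5}}
  W13: {{p1,p5}} {{p3,p5},{p3,p4,p5}}
  W23: {{p4,p5},{p3,p4,p5}}
  W123: {{p3,p4,p5}}
C dims 5,6,1; δ0: rk 4, SNF 1^4; δ1: rk 1, SNF 1^1
Ȟ^0 = (5 − 4) − 0 = 1, so Ȟ^0 ≅ Z
Ȟ^1 = (6 − 1) − 4 = 1, so Ȟ^1 ≅ Z
Ȟ^2 = (1 − 0) − 1 = 0, so Ȟ^2 ≅ 0


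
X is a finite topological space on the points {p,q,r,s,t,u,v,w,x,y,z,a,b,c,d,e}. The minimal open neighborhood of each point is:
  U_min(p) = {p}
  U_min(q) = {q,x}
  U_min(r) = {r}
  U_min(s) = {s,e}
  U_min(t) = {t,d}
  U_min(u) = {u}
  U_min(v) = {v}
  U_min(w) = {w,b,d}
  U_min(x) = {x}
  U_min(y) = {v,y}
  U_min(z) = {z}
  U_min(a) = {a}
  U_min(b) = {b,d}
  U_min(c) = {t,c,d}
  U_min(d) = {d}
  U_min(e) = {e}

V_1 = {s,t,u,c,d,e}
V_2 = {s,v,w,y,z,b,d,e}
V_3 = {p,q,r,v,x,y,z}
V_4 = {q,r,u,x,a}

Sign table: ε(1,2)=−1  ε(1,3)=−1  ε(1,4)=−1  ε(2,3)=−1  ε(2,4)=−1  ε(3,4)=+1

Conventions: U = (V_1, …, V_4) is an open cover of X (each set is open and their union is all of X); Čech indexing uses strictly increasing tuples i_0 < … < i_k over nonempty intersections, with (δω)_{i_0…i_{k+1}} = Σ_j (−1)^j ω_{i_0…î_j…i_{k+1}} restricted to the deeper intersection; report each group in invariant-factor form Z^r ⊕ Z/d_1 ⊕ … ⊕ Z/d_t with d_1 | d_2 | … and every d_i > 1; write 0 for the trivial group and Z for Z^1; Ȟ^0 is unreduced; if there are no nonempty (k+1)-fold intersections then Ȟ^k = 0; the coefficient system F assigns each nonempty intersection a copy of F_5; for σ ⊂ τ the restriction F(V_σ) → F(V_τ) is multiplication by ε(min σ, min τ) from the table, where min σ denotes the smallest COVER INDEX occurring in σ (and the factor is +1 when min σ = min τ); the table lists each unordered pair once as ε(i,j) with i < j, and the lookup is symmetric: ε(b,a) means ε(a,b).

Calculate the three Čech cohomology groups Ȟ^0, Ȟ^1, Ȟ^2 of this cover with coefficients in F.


intersection data:
  V12={s,d,e} V14={u} V23={v,y,z} V34={q,r,x}
C dims 4,4; δ0: rk_F5 4
Ȟ^0 = (4 − 4) − 0 = 0, so Ȟ^0 ≅ 0
Ȟ^1 = (4 − 0) − 4 = 0, so Ȟ^1 ≅ 0
Ȟ^2 = (0 − 0) − 0 = 0, so Ȟ^2 ≅ 0

Ȟ^0 = 0, Ȟ^1 = 0 and Ȟ^2 = 0


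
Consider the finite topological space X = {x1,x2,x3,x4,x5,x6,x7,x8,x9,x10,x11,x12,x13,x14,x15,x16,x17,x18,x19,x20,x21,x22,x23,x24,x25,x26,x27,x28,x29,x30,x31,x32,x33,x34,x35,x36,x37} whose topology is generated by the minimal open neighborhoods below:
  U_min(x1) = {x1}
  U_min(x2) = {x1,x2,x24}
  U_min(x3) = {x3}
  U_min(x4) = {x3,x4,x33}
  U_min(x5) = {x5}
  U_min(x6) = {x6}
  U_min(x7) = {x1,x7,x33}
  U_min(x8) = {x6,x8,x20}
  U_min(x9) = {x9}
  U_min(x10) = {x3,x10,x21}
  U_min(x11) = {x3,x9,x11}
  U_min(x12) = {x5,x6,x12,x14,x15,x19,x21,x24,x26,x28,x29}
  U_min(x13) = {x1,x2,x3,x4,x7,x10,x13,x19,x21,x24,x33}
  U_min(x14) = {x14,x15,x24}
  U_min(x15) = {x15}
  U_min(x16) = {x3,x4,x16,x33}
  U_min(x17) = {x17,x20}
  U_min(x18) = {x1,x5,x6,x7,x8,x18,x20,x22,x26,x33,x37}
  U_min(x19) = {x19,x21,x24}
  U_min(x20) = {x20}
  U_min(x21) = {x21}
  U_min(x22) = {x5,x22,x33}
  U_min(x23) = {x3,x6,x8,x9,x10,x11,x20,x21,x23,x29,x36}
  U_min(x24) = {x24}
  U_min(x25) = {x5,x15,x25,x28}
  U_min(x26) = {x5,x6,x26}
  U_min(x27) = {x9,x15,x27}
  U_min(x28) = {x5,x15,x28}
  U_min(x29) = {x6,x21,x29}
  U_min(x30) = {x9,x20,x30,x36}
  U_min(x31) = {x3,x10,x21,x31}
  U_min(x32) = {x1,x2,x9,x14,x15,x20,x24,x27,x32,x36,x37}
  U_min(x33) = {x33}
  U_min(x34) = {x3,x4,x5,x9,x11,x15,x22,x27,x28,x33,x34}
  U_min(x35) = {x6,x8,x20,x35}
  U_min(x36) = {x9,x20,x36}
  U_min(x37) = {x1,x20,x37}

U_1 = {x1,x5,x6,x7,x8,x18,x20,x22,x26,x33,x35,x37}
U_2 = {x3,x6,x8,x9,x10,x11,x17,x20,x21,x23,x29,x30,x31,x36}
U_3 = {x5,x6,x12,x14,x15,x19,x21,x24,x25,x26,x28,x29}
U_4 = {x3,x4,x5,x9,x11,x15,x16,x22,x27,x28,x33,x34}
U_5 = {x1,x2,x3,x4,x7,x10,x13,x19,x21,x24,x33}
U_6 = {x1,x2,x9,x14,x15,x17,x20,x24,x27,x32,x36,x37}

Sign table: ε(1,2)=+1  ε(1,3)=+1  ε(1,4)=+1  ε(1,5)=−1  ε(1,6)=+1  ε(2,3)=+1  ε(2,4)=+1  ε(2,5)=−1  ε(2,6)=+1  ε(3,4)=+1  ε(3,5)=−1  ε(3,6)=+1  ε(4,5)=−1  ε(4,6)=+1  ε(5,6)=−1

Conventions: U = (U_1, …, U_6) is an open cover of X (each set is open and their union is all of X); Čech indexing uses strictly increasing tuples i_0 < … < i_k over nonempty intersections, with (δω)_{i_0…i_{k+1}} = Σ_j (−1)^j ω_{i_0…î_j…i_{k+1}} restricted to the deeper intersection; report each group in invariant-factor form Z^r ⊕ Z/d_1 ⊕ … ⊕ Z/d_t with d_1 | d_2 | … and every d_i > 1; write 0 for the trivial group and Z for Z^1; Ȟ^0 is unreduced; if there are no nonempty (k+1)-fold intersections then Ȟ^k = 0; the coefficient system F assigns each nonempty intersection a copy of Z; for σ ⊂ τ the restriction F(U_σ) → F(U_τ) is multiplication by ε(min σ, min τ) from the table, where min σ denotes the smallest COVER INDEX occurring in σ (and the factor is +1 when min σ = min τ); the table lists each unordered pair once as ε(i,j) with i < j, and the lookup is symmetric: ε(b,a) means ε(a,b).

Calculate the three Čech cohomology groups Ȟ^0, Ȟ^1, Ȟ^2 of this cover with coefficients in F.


Ȟ^0 ≅ Z; Ȟ^1 ≅ 0; Ȟ^2 ≅ Z/2

nonempty intersections:
  U12={x6,x8,x20} U13={x5,x6,x26} U14={x5,x22,x33} U15={x1,x7,x33} U16={x1,x20,x37} U23={x6,x21,x29} U24={x3,x9,x11} U25={x3,x10,x21} U26={x9,x17,x20,x36} U34={x5,x15,x28} U35={x19,x21,x24} U36={x14,x15,x24} U45={x3,x4,x33} U46={x9,x15,x27} U56={x1,x2,x24}
  U123={x6} U126={x20} U134={x5} U145={x33} U156={x1} U235={x21} U245={x3} U246={x9} U346={x15} U356={x24}
C dims 6,15,10; δ0: rk 5, SNF 1^5; δ1: rk 10, SNF 1^9·2
Ȟ^0: (6−5)−0=1 ⇒ Z
Ȟ^1: (15−10)−5=0 ⇒ 0
Ȟ^2: (10−0)−10=0 plus torsion [2] ⇒ Z/2


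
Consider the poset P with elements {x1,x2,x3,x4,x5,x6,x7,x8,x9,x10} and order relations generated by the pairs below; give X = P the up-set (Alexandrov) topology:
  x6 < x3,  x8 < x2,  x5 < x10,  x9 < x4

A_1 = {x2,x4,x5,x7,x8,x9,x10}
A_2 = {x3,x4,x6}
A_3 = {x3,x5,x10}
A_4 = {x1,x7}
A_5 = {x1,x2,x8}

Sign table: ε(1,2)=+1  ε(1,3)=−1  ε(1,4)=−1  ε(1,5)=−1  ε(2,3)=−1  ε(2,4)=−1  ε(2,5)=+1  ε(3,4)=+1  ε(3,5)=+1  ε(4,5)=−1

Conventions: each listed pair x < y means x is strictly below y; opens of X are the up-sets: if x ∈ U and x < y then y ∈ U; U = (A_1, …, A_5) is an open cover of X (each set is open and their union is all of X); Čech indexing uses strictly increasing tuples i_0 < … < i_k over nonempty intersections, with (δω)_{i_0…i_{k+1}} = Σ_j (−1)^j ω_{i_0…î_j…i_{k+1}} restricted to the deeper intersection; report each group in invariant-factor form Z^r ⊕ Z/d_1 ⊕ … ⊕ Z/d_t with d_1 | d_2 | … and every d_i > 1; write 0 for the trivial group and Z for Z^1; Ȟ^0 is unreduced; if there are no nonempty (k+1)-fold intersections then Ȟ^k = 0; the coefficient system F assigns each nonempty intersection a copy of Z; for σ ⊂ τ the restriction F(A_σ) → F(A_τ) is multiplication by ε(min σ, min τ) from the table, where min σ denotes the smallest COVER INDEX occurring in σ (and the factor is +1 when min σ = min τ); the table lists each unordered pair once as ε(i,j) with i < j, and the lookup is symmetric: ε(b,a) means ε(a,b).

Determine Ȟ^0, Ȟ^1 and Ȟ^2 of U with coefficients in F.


nonempty overlaps:
  A12={x4} A13={x5,x10} A14={x7} A15={x2,x8} A23={x3} A45={x1}
C dims 5,6; δ0: rk 5, SNF 1^4·2
degree 0: 5−5−0 = 0 → Ȟ^0 ≅ 0
degree 1: 6−0−5 = 1 plus torsion [2] → Ȟ^1 ≅ Z ⊕ Z/2
degree 2: 0−0−0 = 0 → Ȟ^2 ≅ 0

Ȟ^0(U;F) ≅ 0,  Ȟ^1(U;F) ≅ Z ⊕ Z/2,  Ȟ^2(U;F) ≅ 0


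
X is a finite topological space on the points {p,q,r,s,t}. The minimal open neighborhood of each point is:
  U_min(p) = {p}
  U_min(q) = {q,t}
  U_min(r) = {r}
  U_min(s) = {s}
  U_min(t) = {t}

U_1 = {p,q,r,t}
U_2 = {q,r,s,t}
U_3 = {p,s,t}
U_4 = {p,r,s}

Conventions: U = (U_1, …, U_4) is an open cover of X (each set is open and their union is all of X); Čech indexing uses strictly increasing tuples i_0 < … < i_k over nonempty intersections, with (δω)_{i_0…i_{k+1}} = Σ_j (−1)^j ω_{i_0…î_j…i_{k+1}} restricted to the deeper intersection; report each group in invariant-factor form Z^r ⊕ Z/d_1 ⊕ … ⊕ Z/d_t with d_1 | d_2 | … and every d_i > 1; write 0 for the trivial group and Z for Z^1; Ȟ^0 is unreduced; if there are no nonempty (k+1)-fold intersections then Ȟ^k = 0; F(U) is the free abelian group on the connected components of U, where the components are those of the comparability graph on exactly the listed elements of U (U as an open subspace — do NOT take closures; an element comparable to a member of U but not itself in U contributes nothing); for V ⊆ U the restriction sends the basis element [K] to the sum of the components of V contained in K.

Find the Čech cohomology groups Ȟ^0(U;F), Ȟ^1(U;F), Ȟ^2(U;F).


Ȟ^0 ≅ Z^4,  Ȟ^1 ≅ 0,  Ȟ^2 ≅ 0

nonempty intersections:
  U12={q,r,t} U13={p,t} U14={p,r} U23={s,t} U24={r,s} U34={p,s}
  U123={t} U124={r} U134={p} U234={s}
components per intersection:
  U1: {p} {q,t} {r}
  U2: {q,t} {r} {s}
  U3: {p} {s} {t}
  U4: {p} {r} {s}
  U12: {q,t} {r}
  U13: {p} {t}
  U14: {p} {r}
  U23: {s} {t}
  U24: {r} {s}
  U34: {p} {s}
  U123: {t}
  U124: {r}
  U134: {p}
  U234: {s}
C dims 12,12,4; δ0: rk 8, SNF 1^8; δ1: rk 4, SNF 1^4
Ȟ^0: (12−8)−0=4 ⇒ Z^4
Ȟ^1: (12−4)−8=0 ⇒ 0
Ȟ^2: (4−0)−4=0 ⇒ 0


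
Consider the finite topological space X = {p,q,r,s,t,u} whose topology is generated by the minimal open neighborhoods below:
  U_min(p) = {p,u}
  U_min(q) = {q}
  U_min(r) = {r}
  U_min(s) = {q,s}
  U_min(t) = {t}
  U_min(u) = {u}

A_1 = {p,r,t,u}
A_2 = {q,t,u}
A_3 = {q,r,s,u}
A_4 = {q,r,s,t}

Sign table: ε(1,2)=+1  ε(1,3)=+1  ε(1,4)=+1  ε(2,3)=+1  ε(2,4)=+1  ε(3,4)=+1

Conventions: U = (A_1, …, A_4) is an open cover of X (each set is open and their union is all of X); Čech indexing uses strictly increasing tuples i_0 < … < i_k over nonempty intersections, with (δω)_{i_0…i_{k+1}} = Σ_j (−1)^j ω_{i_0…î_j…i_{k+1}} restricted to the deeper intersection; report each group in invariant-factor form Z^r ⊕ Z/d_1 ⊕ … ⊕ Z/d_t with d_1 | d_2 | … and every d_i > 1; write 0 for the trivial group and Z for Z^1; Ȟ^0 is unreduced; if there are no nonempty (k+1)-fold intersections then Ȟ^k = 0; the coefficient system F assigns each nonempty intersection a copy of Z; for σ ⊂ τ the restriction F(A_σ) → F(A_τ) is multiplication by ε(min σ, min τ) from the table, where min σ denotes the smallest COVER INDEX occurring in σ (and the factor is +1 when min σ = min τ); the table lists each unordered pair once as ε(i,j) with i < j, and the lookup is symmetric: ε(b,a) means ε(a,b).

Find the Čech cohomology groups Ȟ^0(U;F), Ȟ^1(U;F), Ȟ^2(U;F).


Ȟ^0 ≅ Z; Ȟ^1 ≅ 0; Ȟ^2 ≅ Z

cover nerve:
  A12={t,u} A13={r,u} A14={r,t} A23={q,u} A24={q,t} A34={q,r,s}
  A123={u} A124={t} A134={r} A234={q}
C dims 4,6,4; δ0: rk 3, SNF 1^3; δ1: rk 3, SNF 1^3
Ȟ^0: (4−3)−0=1 ⇒ Z
Ȟ^1: (6−3)−3=0 ⇒ 0
Ȟ^2: (4−0)−3=1 ⇒ Z


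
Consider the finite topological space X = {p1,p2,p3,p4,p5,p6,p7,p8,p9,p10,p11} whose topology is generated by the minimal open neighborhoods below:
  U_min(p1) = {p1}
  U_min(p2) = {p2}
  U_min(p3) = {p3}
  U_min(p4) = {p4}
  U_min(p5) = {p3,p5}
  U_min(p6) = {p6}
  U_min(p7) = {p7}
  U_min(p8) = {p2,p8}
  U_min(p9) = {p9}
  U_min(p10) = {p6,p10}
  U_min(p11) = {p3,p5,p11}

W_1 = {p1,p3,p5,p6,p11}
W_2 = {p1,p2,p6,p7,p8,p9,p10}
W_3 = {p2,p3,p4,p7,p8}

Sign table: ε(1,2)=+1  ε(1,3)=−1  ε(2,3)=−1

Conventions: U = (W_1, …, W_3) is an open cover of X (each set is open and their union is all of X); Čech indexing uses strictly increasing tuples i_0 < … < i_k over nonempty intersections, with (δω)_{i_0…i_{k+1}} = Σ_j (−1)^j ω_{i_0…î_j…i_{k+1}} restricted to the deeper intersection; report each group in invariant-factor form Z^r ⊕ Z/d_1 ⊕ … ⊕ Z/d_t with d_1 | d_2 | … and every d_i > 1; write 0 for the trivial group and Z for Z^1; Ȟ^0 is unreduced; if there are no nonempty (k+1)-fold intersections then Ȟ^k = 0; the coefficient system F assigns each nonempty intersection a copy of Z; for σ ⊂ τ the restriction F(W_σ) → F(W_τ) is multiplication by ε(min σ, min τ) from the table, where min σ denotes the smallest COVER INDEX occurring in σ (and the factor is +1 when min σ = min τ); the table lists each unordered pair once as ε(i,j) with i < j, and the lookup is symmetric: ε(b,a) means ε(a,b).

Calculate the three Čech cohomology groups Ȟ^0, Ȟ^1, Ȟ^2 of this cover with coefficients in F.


nonempty intersections:
  W12={p1,p6} W13={p3} W23={p2,p7,p8}
C dims 3,3; δ0: rk 2, SNF 1^2
Ȟ^0: (3−2)−0=1 ⇒ Z
Ȟ^1: (3−0)−2=1 ⇒ Z
Ȟ^2: (0−0)−0=0 ⇒ 0

Ȟ^0 ≅ Z,  Ȟ^1 ≅ Z,  Ȟ^2 ≅ 0


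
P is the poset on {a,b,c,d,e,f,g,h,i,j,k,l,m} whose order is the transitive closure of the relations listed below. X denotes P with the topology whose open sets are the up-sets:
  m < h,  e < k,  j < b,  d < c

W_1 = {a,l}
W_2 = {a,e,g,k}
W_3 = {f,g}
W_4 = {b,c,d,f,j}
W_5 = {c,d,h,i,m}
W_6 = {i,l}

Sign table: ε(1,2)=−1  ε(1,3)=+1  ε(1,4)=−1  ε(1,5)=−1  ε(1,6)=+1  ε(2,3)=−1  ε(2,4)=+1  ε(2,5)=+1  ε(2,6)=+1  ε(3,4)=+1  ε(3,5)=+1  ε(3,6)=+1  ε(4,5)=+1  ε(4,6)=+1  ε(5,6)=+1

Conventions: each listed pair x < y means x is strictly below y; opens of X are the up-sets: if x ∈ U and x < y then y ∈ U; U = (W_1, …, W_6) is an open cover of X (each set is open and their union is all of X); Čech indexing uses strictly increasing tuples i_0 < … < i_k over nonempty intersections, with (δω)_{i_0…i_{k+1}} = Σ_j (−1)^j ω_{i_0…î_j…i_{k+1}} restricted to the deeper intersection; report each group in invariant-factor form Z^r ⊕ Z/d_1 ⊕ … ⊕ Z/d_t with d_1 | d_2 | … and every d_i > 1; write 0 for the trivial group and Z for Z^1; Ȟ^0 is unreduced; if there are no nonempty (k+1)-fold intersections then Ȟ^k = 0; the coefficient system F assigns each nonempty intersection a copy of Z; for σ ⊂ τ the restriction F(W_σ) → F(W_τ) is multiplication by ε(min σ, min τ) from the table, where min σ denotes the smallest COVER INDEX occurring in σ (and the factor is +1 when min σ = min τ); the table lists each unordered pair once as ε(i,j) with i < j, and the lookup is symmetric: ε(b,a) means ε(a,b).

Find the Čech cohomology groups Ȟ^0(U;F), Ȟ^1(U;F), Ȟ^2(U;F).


Ȟ^0 = Z,  Ȟ^1 = Z,  Ȟ^2 = 0

nerve simplices:
  W12={a} W16={l} W23={g} W34={f} W45={c,d} W56={i}
C dims 6,6; δ0: rk 5, SNF 1^5
degree 0: 6−5−0 = 1 → Ȟ^0 ≅ Z
degree 1: 6−0−5 = 1 → Ȟ^1 ≅ Z
degree 2: 0−0−0 = 0 → Ȟ^2 ≅ 0


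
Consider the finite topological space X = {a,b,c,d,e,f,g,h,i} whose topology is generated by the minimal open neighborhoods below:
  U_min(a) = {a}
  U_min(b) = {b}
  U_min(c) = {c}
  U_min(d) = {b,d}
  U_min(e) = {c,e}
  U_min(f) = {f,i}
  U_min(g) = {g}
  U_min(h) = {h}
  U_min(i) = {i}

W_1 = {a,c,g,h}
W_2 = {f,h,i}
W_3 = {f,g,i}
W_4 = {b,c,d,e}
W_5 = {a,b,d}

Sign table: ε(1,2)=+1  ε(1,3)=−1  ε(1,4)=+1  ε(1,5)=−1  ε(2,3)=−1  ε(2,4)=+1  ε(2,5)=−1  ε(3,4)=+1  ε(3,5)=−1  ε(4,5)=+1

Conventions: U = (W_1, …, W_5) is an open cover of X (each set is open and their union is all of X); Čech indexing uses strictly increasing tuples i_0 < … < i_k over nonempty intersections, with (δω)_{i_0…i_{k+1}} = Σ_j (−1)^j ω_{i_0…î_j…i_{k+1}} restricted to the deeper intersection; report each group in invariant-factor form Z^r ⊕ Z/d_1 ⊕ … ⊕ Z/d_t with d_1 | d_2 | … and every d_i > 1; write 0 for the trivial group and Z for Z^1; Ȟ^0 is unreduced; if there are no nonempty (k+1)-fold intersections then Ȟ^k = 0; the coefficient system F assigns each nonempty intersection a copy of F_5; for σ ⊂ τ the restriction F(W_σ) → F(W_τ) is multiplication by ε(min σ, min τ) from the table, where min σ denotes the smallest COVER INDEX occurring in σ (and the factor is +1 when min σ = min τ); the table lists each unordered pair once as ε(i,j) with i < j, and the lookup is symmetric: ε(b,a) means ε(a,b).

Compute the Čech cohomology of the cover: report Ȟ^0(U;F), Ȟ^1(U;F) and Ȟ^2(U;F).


Ȟ^0(U;F) ≅ 0, Ȟ^1(U;F) ≅ Z/5, Ȟ^2(U;F) ≅ 0

nerve simplices:
  W12={h} W13={g} W14={c} W15={a} W23={f,i} W45={b,d}
C dims 5,6; δ0: rk_F5 5
degree 0: 5−5−0 = 0 → Ȟ^0 ≅ 0
degree 1: 6−0−5 = 1 → Ȟ^1 ≅ Z/5
degree 2: 0−0−0 = 0 → Ȟ^2 ≅ 0


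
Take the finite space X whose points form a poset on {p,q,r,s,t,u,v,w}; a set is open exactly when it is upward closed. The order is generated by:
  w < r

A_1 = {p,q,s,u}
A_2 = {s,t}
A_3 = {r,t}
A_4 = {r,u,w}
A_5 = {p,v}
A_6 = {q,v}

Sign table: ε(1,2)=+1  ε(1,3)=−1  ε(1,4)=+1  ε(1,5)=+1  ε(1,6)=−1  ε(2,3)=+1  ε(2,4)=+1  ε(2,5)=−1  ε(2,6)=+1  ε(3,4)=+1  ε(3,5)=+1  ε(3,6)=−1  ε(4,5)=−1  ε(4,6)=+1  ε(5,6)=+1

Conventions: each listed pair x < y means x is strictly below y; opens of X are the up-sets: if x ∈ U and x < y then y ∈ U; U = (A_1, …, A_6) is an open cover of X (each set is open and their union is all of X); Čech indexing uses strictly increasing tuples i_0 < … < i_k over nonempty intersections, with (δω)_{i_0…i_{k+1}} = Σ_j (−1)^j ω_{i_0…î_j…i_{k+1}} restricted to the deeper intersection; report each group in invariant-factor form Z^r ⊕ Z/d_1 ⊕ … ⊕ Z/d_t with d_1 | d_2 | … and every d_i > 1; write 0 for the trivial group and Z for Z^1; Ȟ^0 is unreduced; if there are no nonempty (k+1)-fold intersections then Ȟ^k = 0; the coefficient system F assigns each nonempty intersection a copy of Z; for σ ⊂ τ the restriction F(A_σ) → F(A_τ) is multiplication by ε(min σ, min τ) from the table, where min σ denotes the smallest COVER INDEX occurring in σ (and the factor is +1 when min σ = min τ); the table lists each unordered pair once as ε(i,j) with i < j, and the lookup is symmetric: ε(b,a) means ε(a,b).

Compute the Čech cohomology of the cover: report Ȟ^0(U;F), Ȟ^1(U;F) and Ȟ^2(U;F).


Ȟ^0(U;F) ≅ 0, Ȟ^1(U;F) ≅ Z ⊕ Z/2, Ȟ^2(U;F) ≅ 0

cover nerve:
  A12={s} A14={u} A15={p} A16={q} A23={t} A34={r} A56={v}
C dims 6,7; δ0: rk 6, SNF 1^5·2
Ȟ^0: (6−6)−0=0 ⇒ 0
Ȟ^1: (7−0)−6=1 plus torsion [2] ⇒ Z ⊕ Z/2
Ȟ^2: (0−0)−0=0 ⇒ 0


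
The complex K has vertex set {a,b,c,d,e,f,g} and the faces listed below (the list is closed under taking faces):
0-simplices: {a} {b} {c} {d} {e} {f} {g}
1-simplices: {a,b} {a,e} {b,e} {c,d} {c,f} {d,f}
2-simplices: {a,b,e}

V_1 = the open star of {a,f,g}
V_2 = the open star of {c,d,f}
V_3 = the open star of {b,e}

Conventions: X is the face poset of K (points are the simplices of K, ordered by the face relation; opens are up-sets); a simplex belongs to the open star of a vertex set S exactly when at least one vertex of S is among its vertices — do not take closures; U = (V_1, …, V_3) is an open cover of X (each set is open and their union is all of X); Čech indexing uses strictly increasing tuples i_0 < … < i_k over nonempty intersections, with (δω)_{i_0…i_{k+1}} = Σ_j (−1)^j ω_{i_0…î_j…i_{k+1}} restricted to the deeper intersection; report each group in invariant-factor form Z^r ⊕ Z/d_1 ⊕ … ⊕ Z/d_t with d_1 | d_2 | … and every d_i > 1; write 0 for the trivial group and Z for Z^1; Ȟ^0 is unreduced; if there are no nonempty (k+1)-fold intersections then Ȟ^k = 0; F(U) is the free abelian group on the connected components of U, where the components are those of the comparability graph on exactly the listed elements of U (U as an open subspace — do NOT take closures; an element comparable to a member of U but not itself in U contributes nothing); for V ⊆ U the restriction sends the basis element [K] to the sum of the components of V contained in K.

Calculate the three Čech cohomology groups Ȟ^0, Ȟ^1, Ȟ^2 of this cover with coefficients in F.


Ȟ^0(U;F) ≅ Z^3,  Ȟ^1(U;F) ≅ 0,  Ȟ^2(U;F) ≅ 0

cover nerve:
  V1={{a},{f},{g},{a,b},{a,e},{c,f},{d,f},{a,b,e}} V2={{c},{d},{f},{c,d},{c,f},{d,f}} V3={{b},{e},{a,b},{a,e},{b,e},{a,b,e}}
  V12={{f},{c,f},{d,f}} V13={{a,b},{a,e},{a,b,e}}
components per intersection:
  V1: {{a},{a,b},{a,e},{a,b,e}} {{f},{c,f},{d,f}} {{g}}
  V2: {{c},{d},{f},{c,d},{c,f},{d,f}}
  V3: {{b},{e},{a,b},{a,e},{b,e},{a,b,e}}
  V12: {{f},{c,f},{d,f}}
  V13: {{a,b},{a,e},{a,b,e}}
C dims 5,2; δ0: rk 2, SNF 1^2
Ȟ^0: (5−2)−0=3 ⇒ Z^3
Ȟ^1: (2−0)−2=0 ⇒ 0
Ȟ^2: (0−0)−0=0 ⇒ 0


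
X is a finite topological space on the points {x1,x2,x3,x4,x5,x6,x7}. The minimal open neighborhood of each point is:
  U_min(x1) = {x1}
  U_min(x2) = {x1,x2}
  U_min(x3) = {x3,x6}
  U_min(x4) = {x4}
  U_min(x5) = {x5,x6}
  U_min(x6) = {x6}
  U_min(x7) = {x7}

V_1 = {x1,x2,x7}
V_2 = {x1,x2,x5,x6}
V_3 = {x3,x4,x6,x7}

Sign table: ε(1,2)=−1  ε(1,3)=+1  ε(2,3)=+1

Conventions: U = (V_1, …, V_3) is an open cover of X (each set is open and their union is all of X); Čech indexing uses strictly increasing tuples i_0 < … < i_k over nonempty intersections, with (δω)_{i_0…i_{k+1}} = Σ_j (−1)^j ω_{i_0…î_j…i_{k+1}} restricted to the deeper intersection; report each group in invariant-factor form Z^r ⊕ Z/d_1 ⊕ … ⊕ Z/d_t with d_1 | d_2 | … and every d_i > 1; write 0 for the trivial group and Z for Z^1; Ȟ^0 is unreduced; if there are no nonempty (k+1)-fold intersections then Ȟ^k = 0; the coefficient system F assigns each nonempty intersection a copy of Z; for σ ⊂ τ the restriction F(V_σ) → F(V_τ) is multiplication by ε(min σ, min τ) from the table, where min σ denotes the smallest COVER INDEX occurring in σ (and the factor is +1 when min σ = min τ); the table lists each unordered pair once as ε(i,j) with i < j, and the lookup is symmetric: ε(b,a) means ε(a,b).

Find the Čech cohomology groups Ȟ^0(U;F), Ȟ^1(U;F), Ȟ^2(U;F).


Ȟ^0 = 0; Ȟ^1 = Z/2; Ȟ^2 = 0

nerve simplices:
  V12={x1,x2} V13={x7} V23={x6}
C dims 3,3; δ0: rk 3, SNF 1^2·2
degree 0: 3−3−0 = 0 → Ȟ^0 ≅ 0
degree 1: 3−0−3 = 0 plus torsion [2] → Ȟ^1 ≅ Z/2
degree 2: 0−0−0 = 0 → Ȟ^2 ≅ 0


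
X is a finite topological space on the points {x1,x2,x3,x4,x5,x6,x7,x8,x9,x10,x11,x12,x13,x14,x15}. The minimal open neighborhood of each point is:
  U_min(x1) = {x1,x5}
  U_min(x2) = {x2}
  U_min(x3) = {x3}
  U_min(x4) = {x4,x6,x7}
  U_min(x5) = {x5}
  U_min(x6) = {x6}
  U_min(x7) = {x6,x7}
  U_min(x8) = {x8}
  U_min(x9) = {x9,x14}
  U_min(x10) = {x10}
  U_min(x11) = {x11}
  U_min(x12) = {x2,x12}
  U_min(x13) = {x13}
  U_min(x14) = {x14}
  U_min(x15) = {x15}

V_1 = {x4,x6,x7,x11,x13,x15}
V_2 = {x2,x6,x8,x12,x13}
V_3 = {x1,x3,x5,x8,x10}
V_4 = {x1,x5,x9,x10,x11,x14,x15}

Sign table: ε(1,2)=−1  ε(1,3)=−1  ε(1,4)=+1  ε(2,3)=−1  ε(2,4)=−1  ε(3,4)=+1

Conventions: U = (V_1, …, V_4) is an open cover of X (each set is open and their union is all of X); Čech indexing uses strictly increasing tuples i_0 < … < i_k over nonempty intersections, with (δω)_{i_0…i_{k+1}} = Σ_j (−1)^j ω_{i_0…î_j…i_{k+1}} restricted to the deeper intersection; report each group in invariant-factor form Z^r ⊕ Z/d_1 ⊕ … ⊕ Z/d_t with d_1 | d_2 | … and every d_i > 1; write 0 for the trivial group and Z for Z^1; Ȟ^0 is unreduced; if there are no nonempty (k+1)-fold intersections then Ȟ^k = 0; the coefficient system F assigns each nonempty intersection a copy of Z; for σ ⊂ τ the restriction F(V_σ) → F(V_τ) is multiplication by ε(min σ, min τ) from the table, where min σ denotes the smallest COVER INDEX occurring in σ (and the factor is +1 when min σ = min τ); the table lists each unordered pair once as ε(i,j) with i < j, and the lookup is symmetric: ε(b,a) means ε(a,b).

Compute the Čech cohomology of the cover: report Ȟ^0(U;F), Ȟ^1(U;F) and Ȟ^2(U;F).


Ȟ^0 = Z, Ȟ^1 = Z, Ȟ^2 = 0

cover nerve:
  V12={x6,x13} V14={x11,x15} V23={x8} V34={x1,x5,x10}
C dims 4,4; δ0: rk 3, SNF 1^3
Ȟ^0: (4−3)−0=1 ⇒ Z
Ȟ^1: (4−0)−3=1 ⇒ Z
Ȟ^2: (0−0)−0=0 ⇒ 0


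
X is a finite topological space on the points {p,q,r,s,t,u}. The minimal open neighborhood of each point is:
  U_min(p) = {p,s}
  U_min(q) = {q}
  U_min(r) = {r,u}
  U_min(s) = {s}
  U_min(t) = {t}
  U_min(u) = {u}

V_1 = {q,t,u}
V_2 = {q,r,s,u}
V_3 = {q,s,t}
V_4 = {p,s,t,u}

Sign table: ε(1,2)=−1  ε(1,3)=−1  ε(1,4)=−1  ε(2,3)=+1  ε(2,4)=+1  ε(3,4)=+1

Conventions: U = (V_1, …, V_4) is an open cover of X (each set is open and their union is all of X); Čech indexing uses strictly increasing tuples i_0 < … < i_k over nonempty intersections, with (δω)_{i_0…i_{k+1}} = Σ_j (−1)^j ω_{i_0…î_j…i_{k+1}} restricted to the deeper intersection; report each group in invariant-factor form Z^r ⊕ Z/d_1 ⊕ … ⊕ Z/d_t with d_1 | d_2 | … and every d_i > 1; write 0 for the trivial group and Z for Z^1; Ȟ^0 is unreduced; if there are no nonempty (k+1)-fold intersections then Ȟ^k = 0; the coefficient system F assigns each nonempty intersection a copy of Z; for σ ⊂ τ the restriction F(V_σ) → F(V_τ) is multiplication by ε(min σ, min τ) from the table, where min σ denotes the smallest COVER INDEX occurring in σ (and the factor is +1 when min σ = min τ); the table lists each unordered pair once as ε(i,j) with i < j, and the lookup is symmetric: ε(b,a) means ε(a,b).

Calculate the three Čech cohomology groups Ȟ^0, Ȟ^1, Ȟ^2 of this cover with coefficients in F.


cover nerve:
  V12={q,u} V13={q,t} V14={t,u} V23={q,s} V24={s,u} V34={s,t}
  V123={q} V124={u} V134={t} V234={s}
C dims 4,6,4; δ0: rk 3, SNF 1^3; δ1: rk 3, SNF 1^3
Ȟ^0: (4−3)−0=1 ⇒ Z
Ȟ^1: (6−3)−3=0 ⇒ 0
Ȟ^2: (4−0)−3=1 ⇒ Z

Ȟ^0(U;F) ≅ Z, Ȟ^1(U;F) ≅ 0, Ȟ^2(U;F) ≅ Z


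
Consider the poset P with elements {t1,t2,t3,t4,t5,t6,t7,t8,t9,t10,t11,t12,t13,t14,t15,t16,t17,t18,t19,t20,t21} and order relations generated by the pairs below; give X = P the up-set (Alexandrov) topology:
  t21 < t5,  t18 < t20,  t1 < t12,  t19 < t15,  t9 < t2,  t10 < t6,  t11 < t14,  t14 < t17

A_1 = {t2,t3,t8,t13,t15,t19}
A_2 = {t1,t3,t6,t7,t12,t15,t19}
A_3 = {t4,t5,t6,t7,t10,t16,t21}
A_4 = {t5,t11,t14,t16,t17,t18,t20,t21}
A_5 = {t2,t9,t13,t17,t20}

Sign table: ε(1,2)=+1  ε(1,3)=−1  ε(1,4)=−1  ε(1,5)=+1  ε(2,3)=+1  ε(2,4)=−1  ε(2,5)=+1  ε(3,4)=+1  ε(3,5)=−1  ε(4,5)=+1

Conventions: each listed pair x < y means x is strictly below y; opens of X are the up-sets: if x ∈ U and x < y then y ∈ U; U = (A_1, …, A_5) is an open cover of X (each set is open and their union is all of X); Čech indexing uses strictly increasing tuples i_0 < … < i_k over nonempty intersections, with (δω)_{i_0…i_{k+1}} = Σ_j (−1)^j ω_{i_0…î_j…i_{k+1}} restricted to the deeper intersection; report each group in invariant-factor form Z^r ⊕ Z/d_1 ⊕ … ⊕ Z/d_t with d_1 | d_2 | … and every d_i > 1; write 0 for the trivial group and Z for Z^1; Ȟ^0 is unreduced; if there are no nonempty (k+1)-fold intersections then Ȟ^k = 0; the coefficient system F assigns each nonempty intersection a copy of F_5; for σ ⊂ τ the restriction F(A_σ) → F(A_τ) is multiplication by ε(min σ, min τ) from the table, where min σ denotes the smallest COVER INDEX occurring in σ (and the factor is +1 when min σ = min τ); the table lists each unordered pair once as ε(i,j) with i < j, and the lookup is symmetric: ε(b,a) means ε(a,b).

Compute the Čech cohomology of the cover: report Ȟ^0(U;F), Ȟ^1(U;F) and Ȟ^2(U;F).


Ȟ^0 = Z/5,  Ȟ^1 = Z/5,  Ȟ^2 = 0

nerve of the cover:
  A12={t3,t15,t19} A15={t2,t13} A23={t6,t7} A34={t5,t16,t21} A45={t17,t20}
C dims 5,5; δ0: rk_F5 4
Ȟ^0 = (5 − 4) − 0 = 1, so Ȟ^0 ≅ Z/5
Ȟ^1 = (5 − 0) − 4 = 1, so Ȟ^1 ≅ Z/5
Ȟ^2 = (0 − 0) − 0 = 0, so Ȟ^2 ≅ 0
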